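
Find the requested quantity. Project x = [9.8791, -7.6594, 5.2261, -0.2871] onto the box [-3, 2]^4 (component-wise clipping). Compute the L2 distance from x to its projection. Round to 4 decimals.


Project each component onto [-3, 2].
clip(9.8791) = 2.0, clip(-7.6594) = -3.0, clip(5.2261) = 2.0, clip(-0.2871) = -0.2871
Projection = [2.0, -3.0, 2.0, -0.2871]
Squared diffs: [62.0802, 21.71, 10.4077, 0.0]
Distance = sqrt(94.1979) = 9.7056


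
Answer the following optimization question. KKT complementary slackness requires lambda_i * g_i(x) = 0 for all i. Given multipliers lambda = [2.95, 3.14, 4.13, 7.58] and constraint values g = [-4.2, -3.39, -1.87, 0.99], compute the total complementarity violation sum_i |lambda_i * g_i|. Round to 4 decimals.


KKT complementary slackness check:
lambda_1 * g_1 = 2.95 * -4.2 = -12.39
lambda_2 * g_2 = 3.14 * -3.39 = -10.6446
lambda_3 * g_3 = 4.13 * -1.87 = -7.7231
lambda_4 * g_4 = 7.58 * 0.99 = 7.5042
Total violation = 12.39 + 10.6446 + 7.7231 + 7.5042 = 38.2619


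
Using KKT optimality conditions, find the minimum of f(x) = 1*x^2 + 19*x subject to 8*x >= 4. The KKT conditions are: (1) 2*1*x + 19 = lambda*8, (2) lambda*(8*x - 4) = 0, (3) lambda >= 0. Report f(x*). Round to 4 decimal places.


Step 1: Try lambda = 0 (constraint inactive).
x_unc = -19/(2*1) = -9.5
Check: 8*-9.5 = -76.0 < 4 -- violated!
Step 2: Constraint must be active: 8*x = 4
x* = 4/8 = 0.5
lambda = (2*1*0.5 + 19)/8 = 2.5
Step 3: Compute optimal value.
f(x*) = 1*0.5^2 + 19*0.5 = 9.75


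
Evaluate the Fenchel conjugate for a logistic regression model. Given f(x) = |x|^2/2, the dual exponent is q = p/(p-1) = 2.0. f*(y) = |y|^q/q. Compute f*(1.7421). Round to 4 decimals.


The conjugate exponent q satisfies 1/p + 1/q = 1.
p = 2, so q = 2/(2 - 1) = 2.0
|y|^q = 1.7421^2.0 = 3.0349
f*(1.7421) = 3.0349 / 2.0 = 1.5175


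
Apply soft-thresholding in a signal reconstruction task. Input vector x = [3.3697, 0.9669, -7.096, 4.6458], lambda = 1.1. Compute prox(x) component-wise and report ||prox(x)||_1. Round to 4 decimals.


Soft-thresholding with lambda = 1.1:
prox(3.3697) = sign(3.3697)*max(|3.3697| - 1.1, 0) = 2.2697
prox(0.9669) = sign(0.9669)*max(|0.9669| - 1.1, 0) = 0.0
prox(-7.096) = sign(-7.096)*max(|-7.096| - 1.1, 0) = -5.996
prox(4.6458) = sign(4.6458)*max(|4.6458| - 1.1, 0) = 3.5458
prox(x) = [2.2697, 0.0, -5.996, 3.5458]
||prox(x)||_1 = 2.2697 + 0.0 + 5.996 + 3.5458 = 11.8115


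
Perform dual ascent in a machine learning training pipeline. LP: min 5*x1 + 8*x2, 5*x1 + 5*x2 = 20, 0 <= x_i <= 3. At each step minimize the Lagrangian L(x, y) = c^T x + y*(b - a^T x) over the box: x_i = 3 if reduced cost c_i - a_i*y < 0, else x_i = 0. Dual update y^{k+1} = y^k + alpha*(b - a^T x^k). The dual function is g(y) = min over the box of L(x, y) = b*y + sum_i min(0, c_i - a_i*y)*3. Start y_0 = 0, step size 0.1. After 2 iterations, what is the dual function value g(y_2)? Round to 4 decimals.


Dual ascent for LP: min 5*x1 + 8*x2, 5*x1 + 5*x2 = 20, 0 <= x_i <= 3
Step 1: y^k = 0.0, reduced costs: (5.0, 8.0)
  x^k = (0.0, 0.0), subgradient = b - a^T x = 20.0
  y^{k+1} = 0.0 + 0.1*20.0 = 2.0
Step 2: y^k = 2.0, reduced costs: (-5.0, -2.0)
  x^k = (3.0, 3.0), subgradient = b - a^T x = -10.0
  y^{k+1} = 2.0 + 0.1*-10.0 = 1.0
Dual objective at y_2 = 1.0: reduced costs (0.0, 3.0), box minimizer x = (0.0, 0.0)
g(y_2) = b*y + (c1 - a1*y)*x1 + (c2 - a2*y)*x2 = 20*1.0 + 0.0*0.0 + 3.0*0.0 = 20.0 + 0.0 + 0.0 = 20.0


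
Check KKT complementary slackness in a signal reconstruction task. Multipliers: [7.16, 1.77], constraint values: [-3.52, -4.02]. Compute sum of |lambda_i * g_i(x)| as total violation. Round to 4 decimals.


KKT complementary slackness check:
lambda_1 * g_1 = 7.16 * -3.52 = -25.2032
lambda_2 * g_2 = 1.77 * -4.02 = -7.1154
Total violation = 25.2032 + 7.1154 = 32.3186


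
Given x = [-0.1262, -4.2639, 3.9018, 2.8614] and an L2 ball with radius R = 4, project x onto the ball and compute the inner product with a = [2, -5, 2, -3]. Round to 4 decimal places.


Step 1: Compute ||x|| (intermediates to 6 decimals).
||x|| = sqrt((-0.1262)^2 + (-4.2639)^2 + 3.9018^2 + 2.8614^2) = 6.450459
Step 2: Project.
Since ||x|| > R, scale = R/||x|| = 4/6.450459 = 0.620111, proj(x) = scale * x
proj(x) = [-0.078258, -2.644091, 2.419549, 1.774386]
Step 3: Dot product.
a^T * proj(x) = 2*(-0.078258) - 5*(-2.644091) + 2*2.419549 - 3*1.774386 = 12.5799


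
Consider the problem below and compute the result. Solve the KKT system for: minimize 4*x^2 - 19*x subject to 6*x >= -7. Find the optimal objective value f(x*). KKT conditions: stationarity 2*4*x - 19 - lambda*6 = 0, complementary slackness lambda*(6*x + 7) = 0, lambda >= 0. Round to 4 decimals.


Step 1: Try lambda = 0 (constraint inactive).
Stationarity: 2*4*x - 19 = 0
x* = 19/(2*4) = 2.375
Check constraint: 6*2.375 = 14.25 >= -7 -- satisfied.
Step 2: Compute optimal value.
f(x*) = 4*2.375^2 - 19*2.375 = -22.5625


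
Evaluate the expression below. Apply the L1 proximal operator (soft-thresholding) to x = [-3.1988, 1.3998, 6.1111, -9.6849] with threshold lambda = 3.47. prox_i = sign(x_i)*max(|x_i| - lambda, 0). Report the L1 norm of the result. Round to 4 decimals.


Soft-thresholding with lambda = 3.47:
prox(-3.1988) = sign(-3.1988)*max(|-3.1988| - 3.47, 0) = 0.0
prox(1.3998) = sign(1.3998)*max(|1.3998| - 3.47, 0) = 0.0
prox(6.1111) = sign(6.1111)*max(|6.1111| - 3.47, 0) = 2.6411
prox(-9.6849) = sign(-9.6849)*max(|-9.6849| - 3.47, 0) = -6.2149
prox(x) = [0.0, 0.0, 2.6411, -6.2149]
||prox(x)||_1 = 0.0 + 0.0 + 2.6411 + 6.2149 = 8.856


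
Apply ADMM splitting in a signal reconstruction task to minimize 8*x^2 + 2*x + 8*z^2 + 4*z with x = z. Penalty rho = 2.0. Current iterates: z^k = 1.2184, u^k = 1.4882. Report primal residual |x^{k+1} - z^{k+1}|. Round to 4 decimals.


ADMM iteration with rho = 2.0, z^k = 1.2184, u^k = 1.4882
Step 1: x-update.
Minimize 8*x^2 + 2*x + (2.0/2)*(x - 1.2184 + 1.4882)^2
FOC: (2*8 + 2.0)*x = -2 + 2.0*(1.2184 - 1.4882)
x^{k+1} = -0.1411
Step 2: z-update.
Minimize 8*z^2 + 4*z + (2.0/2)*(-0.1411 - z + 1.4882)^2
FOC: (2*8 + 2.0)*z = -4 + 2.0*(-0.1411 + 1.4882)
z^{k+1} = -0.0725
Step 3: u-update.
u^{k+1} = 1.4882 - 0.1411 + 0.0725 = 1.4197
Step 4: Primal residual = |-0.1411 + 0.0725| = 0.0685


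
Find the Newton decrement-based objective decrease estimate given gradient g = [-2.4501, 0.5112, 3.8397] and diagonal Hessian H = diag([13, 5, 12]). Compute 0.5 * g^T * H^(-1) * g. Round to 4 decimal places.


Step 1: H is diagonal, so H^(-1) * g = [-0.1885, 0.1022, 0.32].
Step 2: g^T H^(-1) g = sum_i g_i^2 / H_ii
  = (-2.4501)^2/13 + (0.5112)^2/5 + (3.8397)^2/12
  = 0.4618 + 0.0523 + 1.2286 = 1.7426
Step 3: Objective decrease = 0.5 * g^T H^(-1) g = 0.8713


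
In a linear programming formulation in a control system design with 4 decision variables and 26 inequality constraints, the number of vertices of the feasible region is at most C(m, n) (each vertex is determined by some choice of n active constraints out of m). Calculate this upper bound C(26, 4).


Each vertex corresponds to some choice of n active constraints out of m, so the number of vertices is at most C(m, n) = m! / (n!(m-n)!).
m = 26, n = 4
Numerator: 26 * 25 * 24 * 23
Denominator: 4! = 24
C(26, 4) = 14950


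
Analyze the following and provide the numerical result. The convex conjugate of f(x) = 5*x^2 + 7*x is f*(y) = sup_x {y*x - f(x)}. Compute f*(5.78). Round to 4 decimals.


f*(y) = sup_x {y*x - a*x^2 - b*x} = sup_x {(y-b)*x - a*x^2}
FOC: (y - b) - 2a*x = 0 => x* = (y - b)/(2a)
x* = (5.78 - 7)/(2*5) = -0.122
f*(5.78) = (y-b)^2/(4a) = (5.78 - 7)^2/(4*5)
= 1.4884/20 = 0.0744


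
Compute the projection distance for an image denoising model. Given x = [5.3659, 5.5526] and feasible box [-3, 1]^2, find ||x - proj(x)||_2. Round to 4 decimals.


Project each component onto [-3, 1].
clip(5.3659) = 1.0, clip(5.5526) = 1.0
Projection = [1.0, 1.0]
Squared diffs: [19.0611, 20.7262]
Distance = sqrt(39.7873) = 6.3077


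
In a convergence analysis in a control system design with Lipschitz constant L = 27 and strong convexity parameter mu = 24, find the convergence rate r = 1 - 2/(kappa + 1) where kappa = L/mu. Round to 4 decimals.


Step 1: Compute the condition number.
kappa = L/mu = 27/24 = 1.125
Step 2: Compute the convergence rate.
r = 1 - 2/(kappa + 1) = 1 - 2*mu/(L + mu) = (L - mu)/(L + mu) = 3/51 = 0.0588


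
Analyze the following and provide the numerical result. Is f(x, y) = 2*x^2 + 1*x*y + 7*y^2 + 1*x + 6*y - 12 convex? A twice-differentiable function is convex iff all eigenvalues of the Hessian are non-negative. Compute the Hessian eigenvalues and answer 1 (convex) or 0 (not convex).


The Hessian of f(x,y) = 2*x^2 + 1*x*y + 7*y^2 + 1*x + 6*y - 12 is:
H = [[4, 1], [1, 14]]
Trace = 4 + 14 = 18
Determinant = 4*14 - (1)^2 = 55
Discriminant = (18)^2 - 4*55 = 104.0
Eigenvalues: lambda_1 = 3.901, lambda_2 = 14.099
The function is convex.

1


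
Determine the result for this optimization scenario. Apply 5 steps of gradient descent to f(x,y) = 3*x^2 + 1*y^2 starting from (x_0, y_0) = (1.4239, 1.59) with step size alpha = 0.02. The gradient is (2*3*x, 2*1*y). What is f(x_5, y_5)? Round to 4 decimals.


Gradient descent on f(x,y) = 3*x^2 + 1*y^2.
Starting point: (1.4239, 1.59), alpha = 0.02
Step 1: grad_x = 2*3*1.4239 = 8.5434, grad_y = 2*1*1.59 = 3.18
  x_1 = 1.4239 - 0.02*8.5434 = 1.253
  y_1 = 1.59 - 0.02*3.18 = 1.5264
Step 2: grad_x = 2*3*1.253 = 7.5182, grad_y = 2*1*1.5264 = 3.0528
  x_2 = 1.253 - 0.02*7.5182 = 1.1027
  y_2 = 1.5264 - 0.02*3.0528 = 1.4653
Step 3: grad_x = 2*3*1.1027 = 6.616, grad_y = 2*1*1.4653 = 2.9307
  x_3 = 1.1027 - 0.02*6.616 = 0.9703
  y_3 = 1.4653 - 0.02*2.9307 = 1.4067
Step 4: grad_x = 2*3*0.9703 = 5.8221, grad_y = 2*1*1.4067 = 2.8135
  x_4 = 0.9703 - 0.02*5.8221 = 0.8539
  y_4 = 1.4067 - 0.02*2.8135 = 1.3505
Step 5: grad_x = 2*3*0.8539 = 5.1234, grad_y = 2*1*1.3505 = 2.7009
  x_5 = 0.8539 - 0.02*5.1234 = 0.7514
  y_5 = 1.3505 - 0.02*2.7009 = 1.2964
f(0.7514, 1.2964) = 3*0.7514^2 + 1*1.2964^2 = 3.3747


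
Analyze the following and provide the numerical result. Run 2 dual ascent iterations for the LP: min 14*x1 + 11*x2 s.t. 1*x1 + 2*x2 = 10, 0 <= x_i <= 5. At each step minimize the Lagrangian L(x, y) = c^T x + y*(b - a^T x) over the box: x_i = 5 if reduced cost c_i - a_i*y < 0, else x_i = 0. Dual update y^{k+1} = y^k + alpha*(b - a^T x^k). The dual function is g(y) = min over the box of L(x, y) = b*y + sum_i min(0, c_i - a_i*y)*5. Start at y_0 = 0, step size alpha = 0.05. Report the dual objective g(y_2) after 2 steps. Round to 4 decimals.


Dual ascent for LP: min 14*x1 + 11*x2, 1*x1 + 2*x2 = 10, 0 <= x_i <= 5
Step 1: y^k = 0.0, reduced costs: (14.0, 11.0)
  x^k = (0.0, 0.0), subgradient = b - a^T x = 10.0
  y^{k+1} = 0.0 + 0.05*10.0 = 0.5
Step 2: y^k = 0.5, reduced costs: (13.5, 10.0)
  x^k = (0.0, 0.0), subgradient = b - a^T x = 10.0
  y^{k+1} = 0.5 + 0.05*10.0 = 1.0
Dual objective at y_2 = 1.0: reduced costs (13.0, 9.0), box minimizer x = (0.0, 0.0)
g(y_2) = b*y + (c1 - a1*y)*x1 + (c2 - a2*y)*x2 = 10*1.0 + 13.0*0.0 + 9.0*0.0 = 10.0 + 0.0 + 0.0 = 10.0


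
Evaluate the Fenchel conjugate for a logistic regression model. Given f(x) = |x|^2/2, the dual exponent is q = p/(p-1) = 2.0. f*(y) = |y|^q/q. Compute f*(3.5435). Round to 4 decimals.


The conjugate exponent q satisfies 1/p + 1/q = 1.
p = 2, so q = 2/(2 - 1) = 2.0
|y|^q = 3.5435^2.0 = 12.5564
f*(3.5435) = 12.5564 / 2.0 = 6.2782


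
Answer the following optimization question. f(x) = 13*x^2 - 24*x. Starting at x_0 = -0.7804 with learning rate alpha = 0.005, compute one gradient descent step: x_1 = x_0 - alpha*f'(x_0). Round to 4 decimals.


We compute the gradient at x_0 and apply the update.
f'(x) = 26*x - 24
f'(-0.7804) = 26*-0.7804 - 24 = -44.2904
x_1 = -0.7804 - 0.005*-44.2904 = -0.5589


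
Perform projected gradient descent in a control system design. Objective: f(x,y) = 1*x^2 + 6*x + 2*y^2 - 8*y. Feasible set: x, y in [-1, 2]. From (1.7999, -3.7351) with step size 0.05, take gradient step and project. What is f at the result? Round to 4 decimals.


Step 1: Compute gradient at (1.7999, -3.7351).
grad_x = 2*1*1.7999 + 6 = 9.5998
grad_y = 2*2*-3.7351 - 8 = -22.9404
Step 2: Gradient step.
x_raw = 1.7999 - 0.05*9.5998 = 1.3199
y_raw = -3.7351 - 0.05*-22.9404 = -2.5881
Step 3: Project onto [-1, 2].
x_proj = clip(1.3199) = 1.3199
y_proj = clip(-2.5881) = -1.0
Step 4: Evaluate f.
f(1.3199, -1.0) = 19.6616


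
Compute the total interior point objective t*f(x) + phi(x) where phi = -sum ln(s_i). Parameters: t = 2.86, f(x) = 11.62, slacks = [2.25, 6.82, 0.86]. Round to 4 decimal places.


Step 1: Compute log-barrier.
ln values: [0.8109, 1.9199, -0.1508]
phi = -(0.8109 + 1.9199 - 0.1508) = -2.58
Step 2: Compute augmented objective.
t*f(x) = 2.86*11.62 = 33.2332
Total = 33.2332 - 2.58 = 30.6532


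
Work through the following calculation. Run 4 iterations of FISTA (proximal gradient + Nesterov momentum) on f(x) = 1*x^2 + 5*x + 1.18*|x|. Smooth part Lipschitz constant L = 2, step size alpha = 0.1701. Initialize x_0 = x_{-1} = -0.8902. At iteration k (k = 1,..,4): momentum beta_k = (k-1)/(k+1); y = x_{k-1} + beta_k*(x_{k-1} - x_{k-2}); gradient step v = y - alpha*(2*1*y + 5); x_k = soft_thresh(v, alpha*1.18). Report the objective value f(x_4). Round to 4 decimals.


FISTA on f(x) = 1*x^2 + 5*x + 1.18*|x|
L = 2, alpha = 0.1701
Iteration 1: beta = 0.0, y = -0.8902 + 0.0*(-0.8902 + 0.8902) = -0.8902
  grad(y) = 3.2196, v = y - alpha*grad = -1.4379
  prox(v) = soft_thresh(-1.4379, 0.2007) = -1.2371
Iteration 2: beta = 0.3333, y = -1.2371 + 0.3333*(-1.2371 + 0.8902) = -1.3528
  grad(y) = 2.2944, v = y - alpha*grad = -1.7431
  prox(v) = soft_thresh(-1.7431, 0.2007) = -1.5423
Iteration 3: beta = 0.5, y = -1.5423 + 0.5*(-1.5423 + 1.2371) = -1.695
  grad(y) = 1.6101, v = y - alpha*grad = -1.9688
  prox(v) = soft_thresh(-1.9688, 0.2007) = -1.7681
Iteration 4: beta = 0.6, y = -1.7681 + 0.6*(-1.7681 + 1.5423) = -1.9036
  grad(y) = 1.1929, v = y - alpha*grad = -2.1065
  prox(v) = soft_thresh(-2.1065, 0.2007) = -1.9058
f(x_4) = 1*(-1.9058)^2 + 5*(-1.9058) + 1.18*|-1.9058| = -3.6481


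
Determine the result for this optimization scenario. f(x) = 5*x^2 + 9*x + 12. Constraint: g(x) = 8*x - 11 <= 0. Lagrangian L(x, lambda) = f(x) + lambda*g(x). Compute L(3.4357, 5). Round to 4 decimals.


Step 1: Evaluate f(x).
f(3.4357) = 5*3.4357^2 + 9*3.4357 + 12 = 101.9415
Step 2: Evaluate g(x).
g(3.4357) = 8*3.4357 - 11 = 16.4856
Step 3: Compute Lagrangian.
L = 101.9415 + 5*16.4856 = 184.3695


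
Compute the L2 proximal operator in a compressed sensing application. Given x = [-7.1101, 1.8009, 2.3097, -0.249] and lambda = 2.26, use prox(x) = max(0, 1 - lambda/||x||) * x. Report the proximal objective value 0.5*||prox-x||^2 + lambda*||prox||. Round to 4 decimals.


Step 1: Compute ||x||.
||x|| = 7.6937
Step 2: Compute scaling factor.
scale = max(0, 1 - 2.26/7.6937) = 0.7063
Step 3: prox(x) = [-5.0215, 1.2719, 1.6312, -0.1759]
||prox(x)|| = 5.4337
Step 4: Proximal objective.
0.5*||prox-x||^2 = 2.5538
lambda*||prox|| = 12.2802
Total = 14.834


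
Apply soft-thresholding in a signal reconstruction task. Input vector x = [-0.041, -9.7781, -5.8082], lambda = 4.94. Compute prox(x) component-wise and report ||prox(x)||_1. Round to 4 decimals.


Soft-thresholding with lambda = 4.94:
prox(-0.041) = sign(-0.041)*max(|-0.041| - 4.94, 0) = 0.0
prox(-9.7781) = sign(-9.7781)*max(|-9.7781| - 4.94, 0) = -4.8381
prox(-5.8082) = sign(-5.8082)*max(|-5.8082| - 4.94, 0) = -0.8682
prox(x) = [0.0, -4.8381, -0.8682]
||prox(x)||_1 = 0.0 + 4.8381 + 0.8682 = 5.7063


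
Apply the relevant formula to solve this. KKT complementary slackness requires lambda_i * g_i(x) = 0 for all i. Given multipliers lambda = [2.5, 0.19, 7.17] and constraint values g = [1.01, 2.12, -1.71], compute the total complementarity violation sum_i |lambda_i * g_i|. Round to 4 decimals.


KKT complementary slackness check:
lambda_1 * g_1 = 2.5 * 1.01 = 2.525
lambda_2 * g_2 = 0.19 * 2.12 = 0.4028
lambda_3 * g_3 = 7.17 * -1.71 = -12.2607
Total violation = 2.525 + 0.4028 + 12.2607 = 15.1885


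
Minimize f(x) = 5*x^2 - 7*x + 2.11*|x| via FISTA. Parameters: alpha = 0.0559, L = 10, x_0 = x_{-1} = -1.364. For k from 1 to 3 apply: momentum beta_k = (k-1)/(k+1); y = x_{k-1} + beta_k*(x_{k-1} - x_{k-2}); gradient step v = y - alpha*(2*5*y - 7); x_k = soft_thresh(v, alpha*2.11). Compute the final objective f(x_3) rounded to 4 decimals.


FISTA on f(x) = 5*x^2 - 7*x + 2.11*|x|
L = 10, alpha = 0.0559
Iteration 1: beta = 0.0, y = -1.364 + 0.0*(-1.364 + 1.364) = -1.364
  grad(y) = -20.64, v = y - alpha*grad = -0.2102
  prox(v) = soft_thresh(-0.2102, 0.1179) = -0.0923
Iteration 2: beta = 0.3333, y = -0.0923 + 0.3333*(-0.0923 + 1.364) = 0.3316
  grad(y) = -3.6837, v = y - alpha*grad = 0.5376
  prox(v) = soft_thresh(0.5376, 0.1179) = 0.4196
Iteration 3: beta = 0.5, y = 0.4196 + 0.5*(0.4196 + 0.0923) = 0.6755
  grad(y) = -0.2446, v = y - alpha*grad = 0.6892
  prox(v) = soft_thresh(0.6892, 0.1179) = 0.5713
f(x_3) = 5*0.5713^2 - 7*0.5713 + 2.11*|0.5713| = -1.1618


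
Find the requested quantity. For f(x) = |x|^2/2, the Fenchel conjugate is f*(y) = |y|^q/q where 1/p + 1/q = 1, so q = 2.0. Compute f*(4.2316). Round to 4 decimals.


The conjugate exponent q satisfies 1/p + 1/q = 1.
p = 2, so q = 2/(2 - 1) = 2.0
|y|^q = 4.2316^2.0 = 17.9064
f*(4.2316) = 17.9064 / 2.0 = 8.9532


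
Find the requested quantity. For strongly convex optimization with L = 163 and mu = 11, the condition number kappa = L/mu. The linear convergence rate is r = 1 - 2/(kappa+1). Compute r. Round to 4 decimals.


Step 1: Compute the condition number.
kappa = L/mu = 163/11 = 14.8182
Step 2: Compute the convergence rate.
r = 1 - 2/(kappa + 1) = 1 - 2*mu/(L + mu) = (L - mu)/(L + mu) = 152/174 = 0.8736


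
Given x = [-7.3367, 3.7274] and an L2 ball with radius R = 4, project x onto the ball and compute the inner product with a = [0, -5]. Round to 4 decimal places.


Step 1: Compute ||x|| (intermediates to 6 decimals).
||x|| = sqrt((-7.3367)^2 + 3.7274^2) = 8.229257
Step 2: Project.
Since ||x|| > R, scale = R/||x|| = 4/8.229257 = 0.486071, proj(x) = scale * x
proj(x) = [-3.566157, 1.811781]
Step 3: Dot product.
a^T * proj(x) = 0*(-3.566157) - 5*1.811781 = -9.0589


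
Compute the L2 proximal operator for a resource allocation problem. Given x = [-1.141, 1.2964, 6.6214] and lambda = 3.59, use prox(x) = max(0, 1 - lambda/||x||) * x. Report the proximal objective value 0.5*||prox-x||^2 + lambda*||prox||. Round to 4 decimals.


Step 1: Compute ||x||.
||x|| = 6.8429
Step 2: Compute scaling factor.
scale = max(0, 1 - 3.59/6.8429) = 0.4754
Step 3: prox(x) = [-0.5424, 0.6163, 3.1476]
||prox(x)|| = 3.2529
Step 4: Proximal objective.
0.5*||prox-x||^2 = 6.4441
lambda*||prox|| = 11.6779
Total = 18.122


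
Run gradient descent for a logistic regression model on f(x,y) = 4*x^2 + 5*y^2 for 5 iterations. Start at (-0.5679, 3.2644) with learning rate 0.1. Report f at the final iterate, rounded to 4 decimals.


Gradient descent on f(x,y) = 4*x^2 + 5*y^2.
Starting point: (-0.5679, 3.2644), alpha = 0.1
Step 1: grad_x = 2*4*-0.5679 = -4.5432, grad_y = 2*5*3.2644 = 32.644
  x_1 = -0.5679 - 0.1*-4.5432 = -0.1136
  y_1 = 3.2644 - 0.1*32.644 = -0.0
Step 2: grad_x = 2*4*-0.1136 = -0.9086, grad_y = 2*5*-0.0 = -0.0
  x_2 = -0.1136 - 0.1*-0.9086 = -0.0227
  y_2 = -0.0 - 0.1*-0.0 = 0.0
Step 3: grad_x = 2*4*-0.0227 = -0.1817, grad_y = 2*5*0.0 = 0.0
  x_3 = -0.0227 - 0.1*-0.1817 = -0.0045
  y_3 = 0.0 - 0.1*0.0 = 0.0
Step 4: grad_x = 2*4*-0.0045 = -0.0363, grad_y = 2*5*0.0 = 0.0
  x_4 = -0.0045 - 0.1*-0.0363 = -0.0009
  y_4 = 0.0 - 0.1*0.0 = 0.0
Step 5: grad_x = 2*4*-0.0009 = -0.0073, grad_y = 2*5*0.0 = 0.0
  x_5 = -0.0009 - 0.1*-0.0073 = -0.0002
  y_5 = 0.0 - 0.1*0.0 = 0.0
f(-0.0002, 0.0) = 4*(-0.0002)^2 + 5*0.0^2 = 0.0


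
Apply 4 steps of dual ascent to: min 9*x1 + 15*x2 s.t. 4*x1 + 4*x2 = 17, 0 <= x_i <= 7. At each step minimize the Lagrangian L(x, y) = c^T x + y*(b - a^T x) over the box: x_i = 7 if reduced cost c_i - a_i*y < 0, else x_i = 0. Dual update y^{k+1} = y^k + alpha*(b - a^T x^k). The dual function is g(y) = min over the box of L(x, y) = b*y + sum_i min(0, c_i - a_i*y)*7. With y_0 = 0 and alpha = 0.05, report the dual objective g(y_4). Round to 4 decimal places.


Dual ascent for LP: min 9*x1 + 15*x2, 4*x1 + 4*x2 = 17, 0 <= x_i <= 7
Step 1: y^k = 0.0, reduced costs: (9.0, 15.0)
  x^k = (0.0, 0.0), subgradient = b - a^T x = 17.0
  y^{k+1} = 0.0 + 0.05*17.0 = 0.85
Step 2: y^k = 0.85, reduced costs: (5.6, 11.6)
  x^k = (0.0, 0.0), subgradient = b - a^T x = 17.0
  y^{k+1} = 0.85 + 0.05*17.0 = 1.7
Step 3: y^k = 1.7, reduced costs: (2.2, 8.2)
  x^k = (0.0, 0.0), subgradient = b - a^T x = 17.0
  y^{k+1} = 1.7 + 0.05*17.0 = 2.55
Step 4: y^k = 2.55, reduced costs: (-1.2, 4.8)
  x^k = (7.0, 0.0), subgradient = b - a^T x = -11.0
  y^{k+1} = 2.55 + 0.05*-11.0 = 2.0
Dual objective at y_4 = 2.0: reduced costs (1.0, 7.0), box minimizer x = (0.0, 0.0)
g(y_4) = b*y + (c1 - a1*y)*x1 + (c2 - a2*y)*x2 = 17*2.0 + 1.0*0.0 + 7.0*0.0 = 34.0 + 0.0 + 0.0 = 34.0


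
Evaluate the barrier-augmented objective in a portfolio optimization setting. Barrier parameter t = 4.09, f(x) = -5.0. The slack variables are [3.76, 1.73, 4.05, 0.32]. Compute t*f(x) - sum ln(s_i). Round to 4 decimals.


Step 1: Compute log-barrier.
ln values: [1.3244, 0.5481, 1.3987, -1.1394]
phi = -(1.3244 + 0.5481 + 1.3987 - 1.1394) = -2.1318
Step 2: Compute augmented objective.
t*f(x) = 4.09*-5.0 = -20.45
Total = -20.45 - 2.1318 = -22.5818


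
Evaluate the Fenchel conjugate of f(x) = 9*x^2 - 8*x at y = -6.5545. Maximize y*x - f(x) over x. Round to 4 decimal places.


f*(y) = sup_x {y*x - a*x^2 - b*x} = sup_x {(y-b)*x - a*x^2}
FOC: (y - b) - 2a*x = 0 => x* = (y - b)/(2a)
x* = (-6.5545 + 8)/(2*9) = 0.0803
f*(-6.5545) = (y-b)^2/(4a) = (-6.5545 + 8)^2/(4*9)
= 2.0895/36 = 0.058


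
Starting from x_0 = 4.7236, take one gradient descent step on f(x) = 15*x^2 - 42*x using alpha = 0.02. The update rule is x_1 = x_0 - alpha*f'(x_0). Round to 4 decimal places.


We compute the gradient at x_0 and apply the update.
f'(x) = 30*x - 42
f'(4.7236) = 30*4.7236 - 42 = 99.708
x_1 = 4.7236 - 0.02*99.708 = 2.7294


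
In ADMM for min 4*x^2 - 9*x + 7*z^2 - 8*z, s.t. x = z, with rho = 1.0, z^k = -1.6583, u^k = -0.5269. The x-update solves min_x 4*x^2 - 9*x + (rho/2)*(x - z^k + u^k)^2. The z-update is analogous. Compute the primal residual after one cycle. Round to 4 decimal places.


ADMM iteration with rho = 1.0, z^k = -1.6583, u^k = -0.5269
Step 1: x-update.
Minimize 4*x^2 - 9*x + (1.0/2)*(x + 1.6583 - 0.5269)^2
FOC: (2*4 + 1.0)*x = 9 + 1.0*(-1.6583 + 0.5269)
x^{k+1} = 0.8743
Step 2: z-update.
Minimize 7*z^2 - 8*z + (1.0/2)*(0.8743 - z - 0.5269)^2
FOC: (2*7 + 1.0)*z = 8 + 1.0*(0.8743 - 0.5269)
z^{k+1} = 0.5565
Step 3: u-update.
u^{k+1} = -0.5269 + 0.8743 - 0.5565 = -0.2091
Step 4: Primal residual = |0.8743 - 0.5565| = 0.3178


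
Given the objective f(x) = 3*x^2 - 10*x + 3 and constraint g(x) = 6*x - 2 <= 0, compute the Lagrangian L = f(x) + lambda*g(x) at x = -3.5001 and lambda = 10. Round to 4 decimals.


Step 1: Evaluate f(x).
f(-3.5001) = 3*(-3.5001)^2 - 10*(-3.5001) + 3 = 74.7531
Step 2: Evaluate g(x).
g(-3.5001) = 6*-3.5001 - 2 = -23.0006
Step 3: Compute Lagrangian.
L = 74.7531 + 10*-23.0006 = -155.2529


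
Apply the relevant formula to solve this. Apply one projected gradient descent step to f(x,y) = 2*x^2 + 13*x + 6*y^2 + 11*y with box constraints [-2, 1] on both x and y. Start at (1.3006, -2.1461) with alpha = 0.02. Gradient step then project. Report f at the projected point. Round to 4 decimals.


Step 1: Compute gradient at (1.3006, -2.1461).
grad_x = 2*2*1.3006 + 13 = 18.2024
grad_y = 2*6*-2.1461 + 11 = -14.7532
Step 2: Gradient step.
x_raw = 1.3006 - 0.02*18.2024 = 0.9366
y_raw = -2.1461 - 0.02*-14.7532 = -1.851
Step 3: Project onto [-2, 1].
x_proj = clip(0.9366) = 0.9366
y_proj = clip(-1.851) = -1.851
Step 4: Evaluate f.
f(0.9366, -1.851) = 14.126


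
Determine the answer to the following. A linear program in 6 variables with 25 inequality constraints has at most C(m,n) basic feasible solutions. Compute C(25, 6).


Each vertex corresponds to some choice of n active constraints out of m, so the number of vertices is at most C(m, n) = m! / (n!(m-n)!).
m = 25, n = 6
Numerator: 25 * 24 * 23 * 22 * 21 * 20
Denominator: 6! = 720
C(25, 6) = 177100


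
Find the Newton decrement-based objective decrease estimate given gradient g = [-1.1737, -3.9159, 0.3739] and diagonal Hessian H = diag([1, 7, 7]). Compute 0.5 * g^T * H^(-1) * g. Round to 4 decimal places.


Step 1: H is diagonal, so H^(-1) * g = [-1.1737, -0.5594, 0.0534].
Step 2: g^T H^(-1) g = sum_i g_i^2 / H_ii
  = (-1.1737)^2/1 + (-3.9159)^2/7 + (0.3739)^2/7
  = 1.3776 + 2.1906 + 0.02 = 3.5882
Step 3: Objective decrease = 0.5 * g^T H^(-1) g = 1.7941


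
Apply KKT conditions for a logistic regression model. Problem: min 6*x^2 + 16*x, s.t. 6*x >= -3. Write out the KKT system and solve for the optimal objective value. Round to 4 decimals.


Step 1: Try lambda = 0 (constraint inactive).
x_unc = -16/(2*6) = -1.3333
Check: 6*-1.3333 = -7.9998 < -3 -- violated!
Step 2: Constraint must be active: 6*x = -3
x* = -3/6 = -0.5
lambda = (2*6*(-0.5) + 16)/6 = 1.6667
Step 3: Compute optimal value.
f(x*) = 6*(-0.5)^2 + 16*(-0.5) = -6.5


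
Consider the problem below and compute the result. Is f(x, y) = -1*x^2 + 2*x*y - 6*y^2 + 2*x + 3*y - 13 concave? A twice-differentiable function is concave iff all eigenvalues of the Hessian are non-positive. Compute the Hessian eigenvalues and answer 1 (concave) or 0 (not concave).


The Hessian of f(x,y) = -1*x^2 + 2*x*y - 6*y^2 + 2*x + 3*y - 13 is:
H = [[-2, 2], [2, -12]]
Trace = -2 - 12 = -14
Determinant = -2*-12 - (2)^2 = 20
Discriminant = (-14)^2 - 4*20 = 116.0
Eigenvalues: lambda_1 = -12.3852, lambda_2 = -1.6148
The function is concave.

1


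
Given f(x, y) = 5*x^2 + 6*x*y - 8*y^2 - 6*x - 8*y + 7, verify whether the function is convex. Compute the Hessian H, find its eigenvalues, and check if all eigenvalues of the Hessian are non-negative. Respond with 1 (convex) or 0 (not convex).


The Hessian of f(x,y) = 5*x^2 + 6*x*y - 8*y^2 - 6*x - 8*y + 7 is:
H = [[10, 6], [6, -16]]
Trace = 10 - 16 = -6
Determinant = 10*-16 - (6)^2 = -196
Discriminant = (-6)^2 - 4*-196 = 820.0
Eigenvalues: lambda_1 = -17.3178, lambda_2 = 11.3178
The function is not convex.

0


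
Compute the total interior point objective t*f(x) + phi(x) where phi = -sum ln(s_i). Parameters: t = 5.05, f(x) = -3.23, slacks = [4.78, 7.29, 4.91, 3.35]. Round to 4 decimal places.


Step 1: Compute log-barrier.
ln values: [1.5644, 1.9865, 1.5913, 1.209]
phi = -(1.5644 + 1.9865 + 1.5913 + 1.209) = -6.3512
Step 2: Compute augmented objective.
t*f(x) = 5.05*-3.23 = -16.3115
Total = -16.3115 - 6.3512 = -22.6627


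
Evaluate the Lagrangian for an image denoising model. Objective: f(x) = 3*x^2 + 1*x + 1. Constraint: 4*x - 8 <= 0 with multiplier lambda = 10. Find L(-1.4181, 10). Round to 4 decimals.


Step 1: Evaluate f(x).
f(-1.4181) = 3*(-1.4181)^2 + 1*(-1.4181) + 1 = 5.6149
Step 2: Evaluate g(x).
g(-1.4181) = 4*-1.4181 - 8 = -13.6724
Step 3: Compute Lagrangian.
L = 5.6149 + 10*-13.6724 = -131.1091


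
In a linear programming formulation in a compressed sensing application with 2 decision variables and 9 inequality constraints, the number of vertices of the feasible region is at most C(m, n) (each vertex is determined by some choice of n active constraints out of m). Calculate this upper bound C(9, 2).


Each vertex corresponds to some choice of n active constraints out of m, so the number of vertices is at most C(m, n) = m! / (n!(m-n)!).
m = 9, n = 2
Numerator: 9 * 8
Denominator: 2! = 2
C(9, 2) = 36


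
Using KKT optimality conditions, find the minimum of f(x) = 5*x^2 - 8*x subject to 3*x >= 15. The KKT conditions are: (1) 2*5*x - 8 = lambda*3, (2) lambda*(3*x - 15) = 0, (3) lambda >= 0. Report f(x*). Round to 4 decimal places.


Step 1: Try lambda = 0 (constraint inactive).
x_unc = 8/(2*5) = 0.8
Check: 3*0.8 = 2.4 < 15 -- violated!
Step 2: Constraint must be active: 3*x = 15
x* = 15/3 = 5.0
lambda = (2*5*5.0 - 8)/3 = 14.0
Step 3: Compute optimal value.
f(x*) = 5*5.0^2 - 8*5.0 = 85.0


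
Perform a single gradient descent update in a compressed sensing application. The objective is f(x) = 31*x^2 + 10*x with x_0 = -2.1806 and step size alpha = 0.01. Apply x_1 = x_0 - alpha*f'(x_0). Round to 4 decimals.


We compute the gradient at x_0 and apply the update.
f'(x) = 62*x + 10
f'(-2.1806) = 62*-2.1806 + 10 = -125.1972
x_1 = -2.1806 - 0.01*-125.1972 = -0.9286


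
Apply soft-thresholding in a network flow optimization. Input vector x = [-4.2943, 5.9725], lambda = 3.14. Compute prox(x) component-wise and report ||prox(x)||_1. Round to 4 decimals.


Soft-thresholding with lambda = 3.14:
prox(-4.2943) = sign(-4.2943)*max(|-4.2943| - 3.14, 0) = -1.1543
prox(5.9725) = sign(5.9725)*max(|5.9725| - 3.14, 0) = 2.8325
prox(x) = [-1.1543, 2.8325]
||prox(x)||_1 = 1.1543 + 2.8325 = 3.9868


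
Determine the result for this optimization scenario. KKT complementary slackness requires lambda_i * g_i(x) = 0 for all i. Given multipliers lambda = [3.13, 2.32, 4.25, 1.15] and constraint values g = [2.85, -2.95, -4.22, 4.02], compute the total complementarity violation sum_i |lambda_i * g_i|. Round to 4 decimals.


KKT complementary slackness check:
lambda_1 * g_1 = 3.13 * 2.85 = 8.9205
lambda_2 * g_2 = 2.32 * -2.95 = -6.844
lambda_3 * g_3 = 4.25 * -4.22 = -17.935
lambda_4 * g_4 = 1.15 * 4.02 = 4.623
Total violation = 8.9205 + 6.844 + 17.935 + 4.623 = 38.3225


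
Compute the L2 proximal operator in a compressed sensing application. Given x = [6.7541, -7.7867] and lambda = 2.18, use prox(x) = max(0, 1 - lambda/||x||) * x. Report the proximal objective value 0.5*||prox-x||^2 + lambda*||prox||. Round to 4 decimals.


Step 1: Compute ||x||.
||x|| = 10.3078
Step 2: Compute scaling factor.
scale = max(0, 1 - 2.18/10.3078) = 0.7885
Step 3: prox(x) = [5.3257, -6.1399]
||prox(x)|| = 8.1278
Step 4: Proximal objective.
0.5*||prox-x||^2 = 2.3762
lambda*||prox|| = 17.7186
Total = 20.0948


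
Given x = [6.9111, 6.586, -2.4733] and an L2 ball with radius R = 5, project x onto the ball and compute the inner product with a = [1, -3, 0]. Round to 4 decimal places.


Step 1: Compute ||x|| (intermediates to 6 decimals).
||x|| = sqrt(6.9111^2 + 6.586^2 + (-2.4733)^2) = 9.861841
Step 2: Project.
Since ||x|| > R, scale = R/||x|| = 5/9.861841 = 0.507005, proj(x) = scale * x
proj(x) = [3.503962, 3.339135, -1.253975]
Step 3: Dot product.
a^T * proj(x) = 1*3.503962 - 3*3.339135 + 0*(-1.253975) = -6.5134


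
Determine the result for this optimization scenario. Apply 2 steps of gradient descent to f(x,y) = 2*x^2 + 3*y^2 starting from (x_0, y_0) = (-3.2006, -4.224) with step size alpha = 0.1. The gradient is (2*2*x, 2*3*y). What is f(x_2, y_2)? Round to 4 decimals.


Gradient descent on f(x,y) = 2*x^2 + 3*y^2.
Starting point: (-3.2006, -4.224), alpha = 0.1
Step 1: grad_x = 2*2*-3.2006 = -12.8024, grad_y = 2*3*-4.224 = -25.344
  x_1 = -3.2006 - 0.1*-12.8024 = -1.9204
  y_1 = -4.224 - 0.1*-25.344 = -1.6896
Step 2: grad_x = 2*2*-1.9204 = -7.6814, grad_y = 2*3*-1.6896 = -10.1376
  x_2 = -1.9204 - 0.1*-7.6814 = -1.1522
  y_2 = -1.6896 - 0.1*-10.1376 = -0.6758
f(-1.1522, -0.6758) = 2*(-1.1522)^2 + 3*(-0.6758)^2 = 4.0255


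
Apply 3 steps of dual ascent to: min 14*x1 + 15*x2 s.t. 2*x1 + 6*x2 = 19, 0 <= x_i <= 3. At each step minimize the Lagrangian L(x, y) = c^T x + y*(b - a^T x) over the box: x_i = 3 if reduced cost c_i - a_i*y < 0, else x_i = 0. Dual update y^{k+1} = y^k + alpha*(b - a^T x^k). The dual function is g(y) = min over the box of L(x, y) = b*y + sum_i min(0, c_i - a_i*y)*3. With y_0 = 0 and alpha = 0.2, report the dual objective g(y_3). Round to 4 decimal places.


Dual ascent for LP: min 14*x1 + 15*x2, 2*x1 + 6*x2 = 19, 0 <= x_i <= 3
Step 1: y^k = 0.0, reduced costs: (14.0, 15.0)
  x^k = (0.0, 0.0), subgradient = b - a^T x = 19.0
  y^{k+1} = 0.0 + 0.2*19.0 = 3.8
Step 2: y^k = 3.8, reduced costs: (6.4, -7.8)
  x^k = (0.0, 3.0), subgradient = b - a^T x = 1.0
  y^{k+1} = 3.8 + 0.2*1.0 = 4.0
Step 3: y^k = 4.0, reduced costs: (6.0, -9.0)
  x^k = (0.0, 3.0), subgradient = b - a^T x = 1.0
  y^{k+1} = 4.0 + 0.2*1.0 = 4.2
Dual objective at y_3 = 4.2: reduced costs (5.6, -10.2), box minimizer x = (0.0, 3.0)
g(y_3) = b*y + (c1 - a1*y)*x1 + (c2 - a2*y)*x2 = 19*4.2 + 5.6*0.0 + (-10.2)*3.0 = 79.8 + 0.0 - 30.6 = 49.2


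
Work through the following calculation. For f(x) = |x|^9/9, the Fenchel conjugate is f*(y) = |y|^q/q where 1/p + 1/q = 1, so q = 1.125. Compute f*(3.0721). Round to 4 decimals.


The conjugate exponent q satisfies 1/p + 1/q = 1.
p = 9, so q = 9/(9 - 1) = 1.125
|y|^q = 3.0721^1.125 = 3.5348
f*(3.0721) = 3.5348 / 1.125 = 3.142


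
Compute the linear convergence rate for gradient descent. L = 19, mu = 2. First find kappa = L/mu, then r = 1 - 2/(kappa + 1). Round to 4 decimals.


Step 1: Compute the condition number.
kappa = L/mu = 19/2 = 9.5
Step 2: Compute the convergence rate.
r = 1 - 2/(kappa + 1) = 1 - 2*mu/(L + mu) = (L - mu)/(L + mu) = 17/21 = 0.8095


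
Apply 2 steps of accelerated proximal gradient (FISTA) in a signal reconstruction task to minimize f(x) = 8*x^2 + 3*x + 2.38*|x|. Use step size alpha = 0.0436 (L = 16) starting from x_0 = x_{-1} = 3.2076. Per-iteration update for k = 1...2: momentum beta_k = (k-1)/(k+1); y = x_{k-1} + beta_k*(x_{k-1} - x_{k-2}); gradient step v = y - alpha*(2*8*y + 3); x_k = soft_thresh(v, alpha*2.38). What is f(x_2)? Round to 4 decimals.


FISTA on f(x) = 8*x^2 + 3*x + 2.38*|x|
L = 16, alpha = 0.0436
Iteration 1: beta = 0.0, y = 3.2076 + 0.0*(3.2076 - 3.2076) = 3.2076
  grad(y) = 54.3216, v = y - alpha*grad = 0.8392
  prox(v) = soft_thresh(0.8392, 0.1038) = 0.7354
Iteration 2: beta = 0.3333, y = 0.7354 + 0.3333*(0.7354 - 3.2076) = -0.0887
  grad(y) = 1.5816, v = y - alpha*grad = -0.1576
  prox(v) = soft_thresh(-0.1576, 0.1038) = -0.0538
f(x_2) = 8*(-0.0538)^2 + 3*(-0.0538) + 2.38*|-0.0538| = -0.0102


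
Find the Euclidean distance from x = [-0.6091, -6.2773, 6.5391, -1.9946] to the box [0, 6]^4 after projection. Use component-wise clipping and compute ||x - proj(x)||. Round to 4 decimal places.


Project each component onto [0, 6].
clip(-0.6091) = 0.0, clip(-6.2773) = 0.0, clip(6.5391) = 6.0, clip(-1.9946) = 0.0
Projection = [0.0, 0.0, 6.0, 0.0]
Squared diffs: [0.371, 39.4045, 0.2906, 3.9784]
Distance = sqrt(44.0445) = 6.6366


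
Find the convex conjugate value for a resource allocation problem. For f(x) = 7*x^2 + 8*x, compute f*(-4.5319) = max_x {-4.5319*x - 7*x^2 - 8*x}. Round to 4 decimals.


f*(y) = sup_x {y*x - a*x^2 - b*x} = sup_x {(y-b)*x - a*x^2}
FOC: (y - b) - 2a*x = 0 => x* = (y - b)/(2a)
x* = (-4.5319 - 8)/(2*7) = -0.8951
f*(-4.5319) = (y-b)^2/(4a) = (-4.5319 - 8)^2/(4*7)
= 157.0485/28 = 5.6089


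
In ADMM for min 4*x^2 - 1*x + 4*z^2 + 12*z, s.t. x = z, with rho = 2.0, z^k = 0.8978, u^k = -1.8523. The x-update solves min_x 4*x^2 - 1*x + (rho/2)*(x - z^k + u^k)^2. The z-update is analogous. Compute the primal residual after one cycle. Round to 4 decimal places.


ADMM iteration with rho = 2.0, z^k = 0.8978, u^k = -1.8523
Step 1: x-update.
Minimize 4*x^2 - 1*x + (2.0/2)*(x - 0.8978 - 1.8523)^2
FOC: (2*4 + 2.0)*x = 1 + 2.0*(0.8978 + 1.8523)
x^{k+1} = 0.65
Step 2: z-update.
Minimize 4*z^2 + 12*z + (2.0/2)*(0.65 - z - 1.8523)^2
FOC: (2*4 + 2.0)*z = -12 + 2.0*(0.65 - 1.8523)
z^{k+1} = -1.4405
Step 3: u-update.
u^{k+1} = -1.8523 + 0.65 + 1.4405 = 0.2382
Step 4: Primal residual = |0.65 + 1.4405| = 2.0905


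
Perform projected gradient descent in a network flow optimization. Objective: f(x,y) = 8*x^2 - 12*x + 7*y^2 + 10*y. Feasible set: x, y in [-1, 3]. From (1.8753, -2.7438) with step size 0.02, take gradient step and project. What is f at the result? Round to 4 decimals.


Step 1: Compute gradient at (1.8753, -2.7438).
grad_x = 2*8*1.8753 - 12 = 18.0048
grad_y = 2*7*-2.7438 + 10 = -28.4132
Step 2: Gradient step.
x_raw = 1.8753 - 0.02*18.0048 = 1.5152
y_raw = -2.7438 - 0.02*-28.4132 = -2.1755
Step 3: Project onto [-1, 3].
x_proj = clip(1.5152) = 1.5152
y_proj = clip(-2.1755) = -1.0
Step 4: Evaluate f.
f(1.5152, -1.0) = -2.8157


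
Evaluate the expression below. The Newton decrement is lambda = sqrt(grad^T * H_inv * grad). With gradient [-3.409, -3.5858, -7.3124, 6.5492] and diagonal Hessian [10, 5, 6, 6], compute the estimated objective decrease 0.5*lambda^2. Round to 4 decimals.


Step 1: H is diagonal, so H^(-1) * g = [-0.3409, -0.7172, -1.2187, 1.0915].
Step 2: g^T H^(-1) g = sum_i g_i^2 / H_ii
  = (-3.409)^2/10 + (-3.5858)^2/5 + (-7.3124)^2/6 + (6.5492)^2/6
  = 1.1621 + 2.5716 + 8.9119 + 7.1487 = 19.7943
Step 3: Objective decrease = 0.5 * g^T H^(-1) g = 9.8971


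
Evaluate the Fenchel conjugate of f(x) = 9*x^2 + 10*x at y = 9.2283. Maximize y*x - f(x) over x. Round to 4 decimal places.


f*(y) = sup_x {y*x - a*x^2 - b*x} = sup_x {(y-b)*x - a*x^2}
FOC: (y - b) - 2a*x = 0 => x* = (y - b)/(2a)
x* = (9.2283 - 10)/(2*9) = -0.0429
f*(9.2283) = (y-b)^2/(4a) = (9.2283 - 10)^2/(4*9)
= 0.5955/36 = 0.0165


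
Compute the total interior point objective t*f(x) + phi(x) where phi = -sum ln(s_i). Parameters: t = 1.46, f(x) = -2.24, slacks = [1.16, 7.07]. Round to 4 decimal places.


Step 1: Compute log-barrier.
ln values: [0.1484, 1.9559]
phi = -(0.1484 + 1.9559) = -2.1043
Step 2: Compute augmented objective.
t*f(x) = 1.46*-2.24 = -3.2704
Total = -3.2704 - 2.1043 = -5.3747


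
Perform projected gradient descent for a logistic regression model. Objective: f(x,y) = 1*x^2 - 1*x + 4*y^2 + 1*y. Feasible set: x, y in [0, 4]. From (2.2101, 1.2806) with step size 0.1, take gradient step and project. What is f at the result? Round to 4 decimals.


Step 1: Compute gradient at (2.2101, 1.2806).
grad_x = 2*1*2.2101 - 1 = 3.4202
grad_y = 2*4*1.2806 + 1 = 11.2448
Step 2: Gradient step.
x_raw = 2.2101 - 0.1*3.4202 = 1.8681
y_raw = 1.2806 - 0.1*11.2448 = 0.1561
Step 3: Project onto [0, 4].
x_proj = clip(1.8681) = 1.8681
y_proj = clip(0.1561) = 0.1561
Step 4: Evaluate f.
f(1.8681, 0.1561) = 1.8753


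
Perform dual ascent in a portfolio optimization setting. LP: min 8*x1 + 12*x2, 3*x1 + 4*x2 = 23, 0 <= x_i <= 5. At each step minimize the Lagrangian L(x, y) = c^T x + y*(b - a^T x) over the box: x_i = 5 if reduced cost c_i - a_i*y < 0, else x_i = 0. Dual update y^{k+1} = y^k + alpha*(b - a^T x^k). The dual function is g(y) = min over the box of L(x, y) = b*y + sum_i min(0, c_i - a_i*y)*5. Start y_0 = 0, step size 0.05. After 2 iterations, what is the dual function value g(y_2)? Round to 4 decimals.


Dual ascent for LP: min 8*x1 + 12*x2, 3*x1 + 4*x2 = 23, 0 <= x_i <= 5
Step 1: y^k = 0.0, reduced costs: (8.0, 12.0)
  x^k = (0.0, 0.0), subgradient = b - a^T x = 23.0
  y^{k+1} = 0.0 + 0.05*23.0 = 1.15
Step 2: y^k = 1.15, reduced costs: (4.55, 7.4)
  x^k = (0.0, 0.0), subgradient = b - a^T x = 23.0
  y^{k+1} = 1.15 + 0.05*23.0 = 2.3
Dual objective at y_2 = 2.3: reduced costs (1.1, 2.8), box minimizer x = (0.0, 0.0)
g(y_2) = b*y + (c1 - a1*y)*x1 + (c2 - a2*y)*x2 = 23*2.3 + 1.1*0.0 + 2.8*0.0 = 52.9 + 0.0 + 0.0 = 52.9


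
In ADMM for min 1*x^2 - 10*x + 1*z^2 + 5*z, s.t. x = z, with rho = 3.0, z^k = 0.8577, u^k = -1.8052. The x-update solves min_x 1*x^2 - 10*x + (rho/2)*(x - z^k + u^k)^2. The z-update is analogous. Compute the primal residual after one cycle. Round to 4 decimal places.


ADMM iteration with rho = 3.0, z^k = 0.8577, u^k = -1.8052
Step 1: x-update.
Minimize 1*x^2 - 10*x + (3.0/2)*(x - 0.8577 - 1.8052)^2
FOC: (2*1 + 3.0)*x = 10 + 3.0*(0.8577 + 1.8052)
x^{k+1} = 3.5977
Step 2: z-update.
Minimize 1*z^2 + 5*z + (3.0/2)*(3.5977 - z - 1.8052)^2
FOC: (2*1 + 3.0)*z = -5 + 3.0*(3.5977 - 1.8052)
z^{k+1} = 0.0755
Step 3: u-update.
u^{k+1} = -1.8052 + 3.5977 - 0.0755 = 1.717
Step 4: Primal residual = |3.5977 - 0.0755| = 3.5222


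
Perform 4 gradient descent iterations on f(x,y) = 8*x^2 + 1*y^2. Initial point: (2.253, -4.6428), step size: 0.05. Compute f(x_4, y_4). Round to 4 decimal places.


Gradient descent on f(x,y) = 8*x^2 + 1*y^2.
Starting point: (2.253, -4.6428), alpha = 0.05
Step 1: grad_x = 2*8*2.253 = 36.048, grad_y = 2*1*-4.6428 = -9.2856
  x_1 = 2.253 - 0.05*36.048 = 0.4506
  y_1 = -4.6428 - 0.05*-9.2856 = -4.1785
Step 2: grad_x = 2*8*0.4506 = 7.2096, grad_y = 2*1*-4.1785 = -8.357
  x_2 = 0.4506 - 0.05*7.2096 = 0.0901
  y_2 = -4.1785 - 0.05*-8.357 = -3.7607
Step 3: grad_x = 2*8*0.0901 = 1.4419, grad_y = 2*1*-3.7607 = -7.5213
  x_3 = 0.0901 - 0.05*1.4419 = 0.018
  y_3 = -3.7607 - 0.05*-7.5213 = -3.3846
Step 4: grad_x = 2*8*0.018 = 0.2884, grad_y = 2*1*-3.3846 = -6.7692
  x_4 = 0.018 - 0.05*0.2884 = 0.0036
  y_4 = -3.3846 - 0.05*-6.7692 = -3.0461
f(0.0036, -3.0461) = 8*0.0036^2 + 1*(-3.0461)^2 = 9.2791
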